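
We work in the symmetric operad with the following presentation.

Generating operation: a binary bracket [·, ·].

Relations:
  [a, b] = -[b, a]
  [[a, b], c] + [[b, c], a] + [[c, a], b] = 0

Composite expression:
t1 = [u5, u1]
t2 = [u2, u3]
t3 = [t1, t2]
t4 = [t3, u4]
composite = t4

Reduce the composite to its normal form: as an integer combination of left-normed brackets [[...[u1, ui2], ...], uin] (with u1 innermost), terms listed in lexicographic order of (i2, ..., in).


-[[[[u1, u5], u2], u3], u4] + [[[[u1, u5], u3], u2], u4]

Skip Jacobi rewriting: expand, keep u1-initial words, read off terms.
Composite bracket: [[[u5, u1], [u2, u3]], u4]
Full expansion: 16 signed words from ab - ba (2^4 = 16).
The u1-initial words carry the normal form:
  u1u5u2u3u4 (sign -1) contributes -[[[[u1, u5], u2], u3], u4]
  u1u5u3u2u4 (sign +1) contributes +[[[[u1, u5], u3], u2], u4]


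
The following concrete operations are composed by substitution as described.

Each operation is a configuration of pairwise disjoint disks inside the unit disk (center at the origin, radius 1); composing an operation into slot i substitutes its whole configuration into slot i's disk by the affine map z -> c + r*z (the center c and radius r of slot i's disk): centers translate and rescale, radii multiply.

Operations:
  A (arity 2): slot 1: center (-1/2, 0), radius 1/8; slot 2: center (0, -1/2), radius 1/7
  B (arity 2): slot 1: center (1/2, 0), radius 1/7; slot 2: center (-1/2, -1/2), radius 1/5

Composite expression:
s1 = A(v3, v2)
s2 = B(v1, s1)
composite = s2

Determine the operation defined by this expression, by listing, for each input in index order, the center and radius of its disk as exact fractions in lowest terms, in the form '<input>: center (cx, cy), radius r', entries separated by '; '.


Only the slot chain above each v matters under B; compose those maps.
for v1, the 1-step affine chain lands on center (1/2, 0), radius 1/7
for v3, the 2-step affine chain lands on center (-3/5, -1/2), radius 1/40
for v2, the 2-step affine chain lands on center (-1/2, -3/5), radius 1/35

v1: center (1/2, 0), radius 1/7; v2: center (-1/2, -3/5), radius 1/35; v3: center (-3/5, -1/2), radius 1/40


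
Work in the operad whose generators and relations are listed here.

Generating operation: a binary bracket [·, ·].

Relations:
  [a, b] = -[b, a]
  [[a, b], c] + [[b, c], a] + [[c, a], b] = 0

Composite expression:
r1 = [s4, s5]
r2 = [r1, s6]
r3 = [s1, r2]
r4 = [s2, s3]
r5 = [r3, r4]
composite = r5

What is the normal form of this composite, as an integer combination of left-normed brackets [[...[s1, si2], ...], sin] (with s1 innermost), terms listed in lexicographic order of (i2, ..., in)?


[[[[[s1, s4], s5], s6], s2], s3] - [[[[[s1, s4], s5], s6], s3], s2] - [[[[[s1, s5], s4], s6], s2], s3] + [[[[[s1, s5], s4], s6], s3], s2] - [[[[[s1, s6], s4], s5], s2], s3] + [[[[[s1, s6], s4], s5], s3], s2] + [[[[[s1, s6], s5], s4], s2], s3] - [[[[[s1, s6], s5], s4], s3], s2]

A multilinear Lie element is pinned by s1-initial words (s1 innermost).
Composite bracket: [[s1, [[s4, s5], s6]], [s2, s3]]
Under [a, b] = ab - ba we get 32 signed associative words (2^5 = 32).
Only words starting with s1 matter:
  from s1s4s5s6s2s3, sign +1: term +[[[[[s1, s4], s5], s6], s2], s3]
  from s1s4s5s6s3s2, sign -1: term -[[[[[s1, s4], s5], s6], s3], s2]
  from s1s5s4s6s2s3, sign -1: term -[[[[[s1, s5], s4], s6], s2], s3]
  from s1s5s4s6s3s2, sign +1: term +[[[[[s1, s5], s4], s6], s3], s2]
  from s1s6s4s5s2s3, sign -1: term -[[[[[s1, s6], s4], s5], s2], s3]
  from s1s6s4s5s3s2, sign +1: term +[[[[[s1, s6], s4], s5], s3], s2]
  from s1s6s5s4s2s3, sign +1: term +[[[[[s1, s6], s5], s4], s2], s3]
  from s1s6s5s4s3s2, sign -1: term -[[[[[s1, s6], s5], s4], s3], s2]


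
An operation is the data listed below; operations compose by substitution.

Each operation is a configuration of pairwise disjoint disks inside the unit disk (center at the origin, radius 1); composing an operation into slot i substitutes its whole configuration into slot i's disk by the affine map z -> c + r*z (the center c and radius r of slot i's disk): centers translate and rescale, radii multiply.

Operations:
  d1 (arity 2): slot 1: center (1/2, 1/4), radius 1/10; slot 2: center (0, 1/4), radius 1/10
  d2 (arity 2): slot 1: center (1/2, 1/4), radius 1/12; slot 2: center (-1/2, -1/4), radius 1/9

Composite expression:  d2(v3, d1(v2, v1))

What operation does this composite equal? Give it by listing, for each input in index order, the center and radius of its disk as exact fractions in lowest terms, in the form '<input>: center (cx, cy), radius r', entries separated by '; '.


v1: center (-1/2, -2/9), radius 1/90; v2: center (-4/9, -2/9), radius 1/90; v3: center (1/2, 1/4), radius 1/12

Only the slot chain above each v matters under d2; compose those maps.
tracing v3 down its 1-map path: center (1/2, 1/4), radius 1/12
tracing v2 down its 2-map path: center (-4/9, -2/9), radius 1/90
tracing v1 down its 2-map path: center (-1/2, -2/9), radius 1/90


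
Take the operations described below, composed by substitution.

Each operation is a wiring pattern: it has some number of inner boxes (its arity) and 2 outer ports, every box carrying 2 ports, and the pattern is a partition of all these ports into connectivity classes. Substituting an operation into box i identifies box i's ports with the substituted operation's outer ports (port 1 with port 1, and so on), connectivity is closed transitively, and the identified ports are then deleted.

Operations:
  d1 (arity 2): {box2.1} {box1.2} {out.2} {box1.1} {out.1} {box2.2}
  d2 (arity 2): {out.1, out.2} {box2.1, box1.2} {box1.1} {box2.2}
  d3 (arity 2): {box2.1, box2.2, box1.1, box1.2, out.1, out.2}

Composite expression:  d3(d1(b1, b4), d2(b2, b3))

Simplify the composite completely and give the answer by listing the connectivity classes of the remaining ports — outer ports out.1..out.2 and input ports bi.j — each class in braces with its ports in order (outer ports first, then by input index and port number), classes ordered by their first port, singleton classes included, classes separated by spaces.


{out.1, out.2} {b1.1} {b1.2} {b2.1} {b2.2, b3.1} {b3.2} {b4.1} {b4.2}


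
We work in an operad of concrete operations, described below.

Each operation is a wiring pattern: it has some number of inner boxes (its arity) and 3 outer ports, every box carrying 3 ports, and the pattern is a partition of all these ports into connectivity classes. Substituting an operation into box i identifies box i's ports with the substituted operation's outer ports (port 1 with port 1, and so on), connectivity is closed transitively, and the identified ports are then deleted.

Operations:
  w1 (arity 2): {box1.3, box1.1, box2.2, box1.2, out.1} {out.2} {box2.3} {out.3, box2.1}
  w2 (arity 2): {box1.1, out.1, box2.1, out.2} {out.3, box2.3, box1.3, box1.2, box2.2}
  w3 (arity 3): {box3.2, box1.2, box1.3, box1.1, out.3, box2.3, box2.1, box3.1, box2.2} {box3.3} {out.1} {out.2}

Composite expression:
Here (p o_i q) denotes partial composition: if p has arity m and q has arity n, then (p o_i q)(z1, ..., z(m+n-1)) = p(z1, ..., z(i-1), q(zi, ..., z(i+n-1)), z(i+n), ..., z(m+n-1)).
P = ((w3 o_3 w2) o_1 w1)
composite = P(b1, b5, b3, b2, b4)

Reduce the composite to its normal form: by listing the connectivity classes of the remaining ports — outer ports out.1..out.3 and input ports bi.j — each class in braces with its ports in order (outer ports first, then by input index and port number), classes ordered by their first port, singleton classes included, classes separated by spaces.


{out.1} {out.2} {out.3, b1.1, b1.2, b1.3, b2.1, b3.1, b3.2, b3.3, b4.1, b5.1, b5.2} {b2.2, b2.3, b4.2, b4.3} {b5.3}

Two ports join when wires chain via w3-identified ports.
through w1, on inputs (b1, b5): {out.1, b1.1, b1.2, b1.3, b5.2} {out.2} {out.3, b5.1} {b5.3} (out.j = stage outer ports)
through w2, on inputs (b2, b4): {out.1, out.2, b2.1, b4.1} {out.3, b2.2, b2.3, b4.2, b4.3} (out.j = stage outer ports)
through w3, on inputs (b1, b5, b3, b2, b4): {out.1} {out.2} {out.3, b1.1, b1.2, b1.3, b2.1, b3.1, b3.2, b3.3, b4.1, b5.1, b5.2} {b2.2, b2.3, b4.2, b4.3} {b5.3} (out.j = stage outer ports)


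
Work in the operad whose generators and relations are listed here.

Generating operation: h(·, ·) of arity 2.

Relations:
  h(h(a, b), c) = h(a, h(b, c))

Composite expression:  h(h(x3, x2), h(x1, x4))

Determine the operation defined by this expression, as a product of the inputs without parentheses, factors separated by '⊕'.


x3 ⊕ x2 ⊕ x1 ⊕ x4


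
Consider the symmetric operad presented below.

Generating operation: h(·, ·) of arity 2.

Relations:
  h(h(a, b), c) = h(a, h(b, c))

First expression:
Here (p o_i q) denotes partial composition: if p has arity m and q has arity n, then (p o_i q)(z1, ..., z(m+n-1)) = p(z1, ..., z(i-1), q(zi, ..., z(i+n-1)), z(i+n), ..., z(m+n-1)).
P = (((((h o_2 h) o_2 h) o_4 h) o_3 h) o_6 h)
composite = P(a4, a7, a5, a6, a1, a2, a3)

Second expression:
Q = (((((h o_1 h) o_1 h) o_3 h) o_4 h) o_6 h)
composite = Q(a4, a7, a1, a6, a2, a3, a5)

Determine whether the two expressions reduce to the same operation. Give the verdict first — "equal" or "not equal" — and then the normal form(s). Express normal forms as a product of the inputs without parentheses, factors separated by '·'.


not equal; first: a4 · a7 · a5 · a6 · a1 · a2 · a3; second: a4 · a7 · a1 · a6 · a2 · a3 · a5


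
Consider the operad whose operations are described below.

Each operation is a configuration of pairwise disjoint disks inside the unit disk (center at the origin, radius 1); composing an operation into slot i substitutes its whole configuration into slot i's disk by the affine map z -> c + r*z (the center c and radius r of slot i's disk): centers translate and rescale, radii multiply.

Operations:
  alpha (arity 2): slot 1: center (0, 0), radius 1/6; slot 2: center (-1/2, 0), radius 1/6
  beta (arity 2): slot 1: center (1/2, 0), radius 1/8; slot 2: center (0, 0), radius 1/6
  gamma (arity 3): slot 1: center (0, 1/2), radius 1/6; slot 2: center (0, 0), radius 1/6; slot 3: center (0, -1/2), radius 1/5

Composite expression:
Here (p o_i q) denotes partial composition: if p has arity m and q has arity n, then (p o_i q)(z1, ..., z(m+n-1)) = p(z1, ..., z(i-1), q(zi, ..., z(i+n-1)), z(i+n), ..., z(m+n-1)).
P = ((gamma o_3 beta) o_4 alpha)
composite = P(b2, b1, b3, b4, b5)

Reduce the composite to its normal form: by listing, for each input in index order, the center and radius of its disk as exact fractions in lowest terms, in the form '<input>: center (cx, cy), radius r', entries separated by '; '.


b1: center (0, 0), radius 1/6; b2: center (0, 1/2), radius 1/6; b3: center (1/10, -1/2), radius 1/40; b4: center (0, -1/2), radius 1/180; b5: center (-1/60, -1/2), radius 1/180


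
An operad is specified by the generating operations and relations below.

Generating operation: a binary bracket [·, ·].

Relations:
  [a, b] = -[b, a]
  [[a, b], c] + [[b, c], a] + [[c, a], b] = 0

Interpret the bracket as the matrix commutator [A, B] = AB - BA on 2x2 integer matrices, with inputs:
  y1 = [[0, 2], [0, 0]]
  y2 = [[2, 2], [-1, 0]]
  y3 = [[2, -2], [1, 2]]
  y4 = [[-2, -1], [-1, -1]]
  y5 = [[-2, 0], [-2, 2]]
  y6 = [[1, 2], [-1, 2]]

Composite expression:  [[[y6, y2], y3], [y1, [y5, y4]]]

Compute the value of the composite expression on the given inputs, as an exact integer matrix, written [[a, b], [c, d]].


[y6, y2] = [[0, -6], [-3, 0]]
[[y6, y2], y3] = [[-12, 0], [0, 12]]
[y5, y4] = [[-2, 4], [-2, 2]]
[y1, [y5, y4]] = [[-4, 8], [0, 4]]
[[[y6, y2], y3], [y1, [y5, y4]]] = [[0, -192], [0, 0]]

[[0, -192], [0, 0]]


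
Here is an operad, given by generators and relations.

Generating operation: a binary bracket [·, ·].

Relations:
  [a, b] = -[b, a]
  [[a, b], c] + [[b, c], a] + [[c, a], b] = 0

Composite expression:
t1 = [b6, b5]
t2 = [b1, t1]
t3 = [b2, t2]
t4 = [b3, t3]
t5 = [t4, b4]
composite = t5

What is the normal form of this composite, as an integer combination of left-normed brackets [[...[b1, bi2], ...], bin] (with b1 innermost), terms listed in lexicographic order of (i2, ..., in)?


In the tensor algebra, words opening b1 carry the b1-anchored form.
Composite bracket: [[b3, [b2, [b1, [b6, b5]]]], b4]
Expanding via [a, b] = ab - ba: 32 signed words (2^5 = 32).
Keep just the words that open with b1:
  b1b5b6b2b3b4 (sign -1) contributes -[[[[[b1, b5], b6], b2], b3], b4]
  b1b6b5b2b3b4 (sign +1) contributes +[[[[[b1, b6], b5], b2], b3], b4]

-[[[[[b1, b5], b6], b2], b3], b4] + [[[[[b1, b6], b5], b2], b3], b4]


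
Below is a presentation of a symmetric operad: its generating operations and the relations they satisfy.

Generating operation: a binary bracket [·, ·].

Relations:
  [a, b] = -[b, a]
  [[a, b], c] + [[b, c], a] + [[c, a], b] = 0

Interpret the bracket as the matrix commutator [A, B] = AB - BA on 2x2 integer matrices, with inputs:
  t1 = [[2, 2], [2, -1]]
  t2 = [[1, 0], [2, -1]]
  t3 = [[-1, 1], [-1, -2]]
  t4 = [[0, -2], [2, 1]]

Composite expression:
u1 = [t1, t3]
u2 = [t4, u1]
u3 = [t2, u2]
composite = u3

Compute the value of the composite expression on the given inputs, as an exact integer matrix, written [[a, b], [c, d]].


[t1, t3] = [[-4, 1], [5, 4]]
[t4, [t1, t3]] = [[-12, -17], [-11, 12]]
[t2, [t4, [t1, t3]]] = [[34, -34], [-26, -34]]

[[34, -34], [-26, -34]]


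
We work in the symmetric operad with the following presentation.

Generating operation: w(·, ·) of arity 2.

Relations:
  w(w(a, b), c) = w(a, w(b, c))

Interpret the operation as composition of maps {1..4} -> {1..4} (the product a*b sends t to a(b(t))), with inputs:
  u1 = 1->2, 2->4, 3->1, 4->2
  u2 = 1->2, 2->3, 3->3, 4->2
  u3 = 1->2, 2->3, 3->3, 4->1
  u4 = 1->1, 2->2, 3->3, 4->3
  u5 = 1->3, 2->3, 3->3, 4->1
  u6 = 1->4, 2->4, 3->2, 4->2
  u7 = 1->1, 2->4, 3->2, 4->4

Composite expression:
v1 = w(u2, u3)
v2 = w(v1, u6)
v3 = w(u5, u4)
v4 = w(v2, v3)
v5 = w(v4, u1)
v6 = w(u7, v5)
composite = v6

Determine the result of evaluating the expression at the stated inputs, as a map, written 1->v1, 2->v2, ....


1->2, 2->2, 3->2, 4->2

w(u2, u3) = 1->3, 2->3, 3->3, 4->2
w(w(u2, u3), u6) = 1->2, 2->2, 3->3, 4->3
w(u5, u4) = 1->3, 2->3, 3->3, 4->3
w(w(w(u2, u3), u6), w(u5, u4)) = 1->3, 2->3, 3->3, 4->3
w(w(w(w(u2, u3), u6), w(u5, u4)), u1) = 1->3, 2->3, 3->3, 4->3
w(u7, w(w(w(w(u2, u3), u6), w(u5, u4)), u1)) = 1->2, 2->2, 3->2, 4->2


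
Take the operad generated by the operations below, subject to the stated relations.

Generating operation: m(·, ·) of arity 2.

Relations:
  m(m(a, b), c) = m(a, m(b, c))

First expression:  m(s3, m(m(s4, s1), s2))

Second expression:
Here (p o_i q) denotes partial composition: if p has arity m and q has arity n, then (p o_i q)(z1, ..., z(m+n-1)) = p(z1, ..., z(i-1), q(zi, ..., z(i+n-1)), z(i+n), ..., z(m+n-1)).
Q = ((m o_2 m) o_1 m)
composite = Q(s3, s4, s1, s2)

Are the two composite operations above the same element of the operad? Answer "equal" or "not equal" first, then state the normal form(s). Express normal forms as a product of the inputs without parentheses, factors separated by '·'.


equal: each reduces to s3 · s4 · s1 · s2

The first expression reduces to s3 · s4 · s1 · s2
The second expression reduces to s3 · s4 · s1 · s2
One common form — equal.


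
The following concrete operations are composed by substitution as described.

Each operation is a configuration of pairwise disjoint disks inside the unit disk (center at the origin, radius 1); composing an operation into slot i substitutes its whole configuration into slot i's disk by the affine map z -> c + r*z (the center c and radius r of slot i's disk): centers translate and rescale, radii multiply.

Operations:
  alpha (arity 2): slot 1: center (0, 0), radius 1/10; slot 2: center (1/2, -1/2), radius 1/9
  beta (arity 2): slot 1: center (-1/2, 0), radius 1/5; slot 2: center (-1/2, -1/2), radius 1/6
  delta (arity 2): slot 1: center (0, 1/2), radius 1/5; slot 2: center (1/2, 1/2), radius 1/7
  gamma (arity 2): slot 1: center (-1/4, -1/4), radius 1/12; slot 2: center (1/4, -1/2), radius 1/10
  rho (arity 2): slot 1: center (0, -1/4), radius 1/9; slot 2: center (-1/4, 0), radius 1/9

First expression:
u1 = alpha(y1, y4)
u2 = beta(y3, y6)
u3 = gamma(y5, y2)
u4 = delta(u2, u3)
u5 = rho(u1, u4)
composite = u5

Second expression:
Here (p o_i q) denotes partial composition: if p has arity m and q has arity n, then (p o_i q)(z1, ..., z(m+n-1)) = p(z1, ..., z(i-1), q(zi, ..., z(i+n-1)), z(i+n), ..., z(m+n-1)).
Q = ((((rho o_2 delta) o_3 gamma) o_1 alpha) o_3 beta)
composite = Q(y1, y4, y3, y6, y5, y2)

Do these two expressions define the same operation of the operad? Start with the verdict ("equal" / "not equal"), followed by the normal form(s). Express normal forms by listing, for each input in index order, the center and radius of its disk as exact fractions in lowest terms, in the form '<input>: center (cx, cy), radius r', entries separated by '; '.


In normal form, the first expression is y1: center (0, -1/4), radius 1/90; y2: center (-4/21, 1/21), radius 1/630; y3: center (-47/180, 1/18), radius 1/225; y4: center (1/18, -11/36), radius 1/81; y5: center (-25/126, 13/252), radius 1/756; y6: center (-47/180, 2/45), radius 1/270
In normal form, the second expression is y1: center (0, -1/4), radius 1/90; y2: center (-4/21, 1/21), radius 1/630; y3: center (-47/180, 1/18), radius 1/225; y4: center (1/18, -11/36), radius 1/81; y5: center (-25/126, 13/252), radius 1/756; y6: center (-47/180, 2/45), radius 1/270
One common form — equal.

equal; both compose to y1: center (0, -1/4), radius 1/90; y2: center (-4/21, 1/21), radius 1/630; y3: center (-47/180, 1/18), radius 1/225; y4: center (1/18, -11/36), radius 1/81; y5: center (-25/126, 13/252), radius 1/756; y6: center (-47/180, 2/45), radius 1/270


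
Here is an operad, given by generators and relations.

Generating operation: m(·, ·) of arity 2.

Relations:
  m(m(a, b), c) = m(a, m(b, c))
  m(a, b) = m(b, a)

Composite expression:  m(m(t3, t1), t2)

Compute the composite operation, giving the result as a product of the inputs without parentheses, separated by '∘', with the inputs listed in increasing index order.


t1 ∘ t2 ∘ t3

Key point: m commutes, so take the t-inputs in any fixed order.
m(t3, t1) spells out as t3 ∘ t1
m(m(t3, t1), t2) spells out as t3 ∘ t1 ∘ t2
reordering the factors by index: t1 ∘ t2 ∘ t3


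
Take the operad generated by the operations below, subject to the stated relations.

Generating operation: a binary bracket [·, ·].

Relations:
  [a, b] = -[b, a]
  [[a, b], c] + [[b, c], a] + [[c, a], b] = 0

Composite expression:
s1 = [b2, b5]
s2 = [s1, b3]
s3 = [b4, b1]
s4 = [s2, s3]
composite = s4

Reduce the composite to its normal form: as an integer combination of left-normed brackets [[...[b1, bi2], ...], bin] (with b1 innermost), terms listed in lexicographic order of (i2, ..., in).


In the tensor algebra, words opening b1 carry the b1-anchored form.
Composite bracket: [[[b2, b5], b3], [b4, b1]]
Full expansion: 16 signed words from ab - ba (2^4 = 16).
Collect the words opening with b1:
  sign of b1b4b2b5b3 is +1, so it contributes +[[[[b1, b4], b2], b5], b3]
  sign of b1b4b3b2b5 is -1, so it contributes -[[[[b1, b4], b3], b2], b5]
  sign of b1b4b3b5b2 is +1, so it contributes +[[[[b1, b4], b3], b5], b2]
  sign of b1b4b5b2b3 is -1, so it contributes -[[[[b1, b4], b5], b2], b3]

[[[[b1, b4], b2], b5], b3] - [[[[b1, b4], b3], b2], b5] + [[[[b1, b4], b3], b5], b2] - [[[[b1, b4], b5], b2], b3]


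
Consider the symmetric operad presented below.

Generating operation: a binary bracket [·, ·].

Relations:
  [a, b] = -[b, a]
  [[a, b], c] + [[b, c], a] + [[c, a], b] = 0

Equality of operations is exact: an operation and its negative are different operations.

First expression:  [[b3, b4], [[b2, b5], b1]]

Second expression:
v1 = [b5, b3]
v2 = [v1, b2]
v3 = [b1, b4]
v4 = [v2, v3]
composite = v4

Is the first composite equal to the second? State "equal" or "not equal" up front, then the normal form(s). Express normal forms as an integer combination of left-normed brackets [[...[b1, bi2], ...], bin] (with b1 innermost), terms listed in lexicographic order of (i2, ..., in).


not equal; first: [[[[b1, b2], b5], b3], b4] - [[[[b1, b2], b5], b4], b3] - [[[[b1, b5], b2], b3], b4] + [[[[b1, b5], b2], b4], b3]; second: -[[[[b1, b4], b2], b3], b5] + [[[[b1, b4], b2], b5], b3] + [[[[b1, b4], b3], b5], b2] - [[[[b1, b4], b5], b3], b2]

The first composite normalizes to [[[[b1, b2], b5], b3], b4] - [[[[b1, b2], b5], b4], b3] - [[[[b1, b5], b2], b3], b4] + [[[[b1, b5], b2], b4], b3]
The second composite normalizes to -[[[[b1, b4], b2], b3], b5] + [[[[b1, b4], b2], b5], b3] + [[[[b1, b4], b3], b5], b2] - [[[[b1, b4], b5], b3], b2]
The forms do not match — not equal.


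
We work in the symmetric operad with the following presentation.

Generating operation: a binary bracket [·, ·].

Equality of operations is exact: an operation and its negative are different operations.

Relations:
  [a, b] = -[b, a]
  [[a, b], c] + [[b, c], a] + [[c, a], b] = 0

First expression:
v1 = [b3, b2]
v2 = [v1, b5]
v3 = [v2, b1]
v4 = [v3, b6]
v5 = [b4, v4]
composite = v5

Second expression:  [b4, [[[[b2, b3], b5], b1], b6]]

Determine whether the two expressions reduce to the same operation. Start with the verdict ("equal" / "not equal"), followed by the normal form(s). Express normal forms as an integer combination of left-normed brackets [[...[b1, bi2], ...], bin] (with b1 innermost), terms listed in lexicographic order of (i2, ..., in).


not equal: they reduce to -[[[[[b1, b2], b3], b5], b6], b4] + [[[[[b1, b3], b2], b5], b6], b4] + [[[[[b1, b5], b2], b3], b6], b4] - [[[[[b1, b5], b3], b2], b6], b4] and [[[[[b1, b2], b3], b5], b6], b4] - [[[[[b1, b3], b2], b5], b6], b4] - [[[[[b1, b5], b2], b3], b6], b4] + [[[[[b1, b5], b3], b2], b6], b4]


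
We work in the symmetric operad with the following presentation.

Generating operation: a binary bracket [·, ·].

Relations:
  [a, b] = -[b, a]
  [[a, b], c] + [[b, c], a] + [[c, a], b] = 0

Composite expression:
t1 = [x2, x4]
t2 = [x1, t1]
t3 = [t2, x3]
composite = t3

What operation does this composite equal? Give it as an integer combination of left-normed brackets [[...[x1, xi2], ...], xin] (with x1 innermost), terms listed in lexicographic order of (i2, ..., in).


[[[x1, x2], x4], x3] - [[[x1, x4], x2], x3]

Left-normed coefficients sit on the x1-initial expansion words.
Composite bracket: [[x1, [x2, x4]], x3]
Expanding via [a, b] = ab - ba: 8 signed words (2^3 = 8).
Only words starting with x1 matter:
  from x1x2x4x3, sign +1: term +[[[x1, x2], x4], x3]
  from x1x4x2x3, sign -1: term -[[[x1, x4], x2], x3]


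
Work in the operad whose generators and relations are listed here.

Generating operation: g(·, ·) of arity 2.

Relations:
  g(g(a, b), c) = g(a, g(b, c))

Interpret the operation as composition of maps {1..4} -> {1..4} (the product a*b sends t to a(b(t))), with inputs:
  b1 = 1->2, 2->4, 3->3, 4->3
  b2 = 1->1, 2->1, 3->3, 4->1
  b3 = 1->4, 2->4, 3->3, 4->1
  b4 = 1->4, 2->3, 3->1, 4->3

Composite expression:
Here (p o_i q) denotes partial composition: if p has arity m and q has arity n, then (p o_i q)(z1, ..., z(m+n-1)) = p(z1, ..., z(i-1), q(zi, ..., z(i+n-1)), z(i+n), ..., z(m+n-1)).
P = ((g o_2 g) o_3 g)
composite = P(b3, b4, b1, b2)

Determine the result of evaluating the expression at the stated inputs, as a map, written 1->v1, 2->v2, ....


g(b1, b2) = 1->2, 2->2, 3->3, 4->2
g(b4, g(b1, b2)) = 1->3, 2->3, 3->1, 4->3
g(b3, g(b4, g(b1, b2))) = 1->3, 2->3, 3->4, 4->3

1->3, 2->3, 3->4, 4->3


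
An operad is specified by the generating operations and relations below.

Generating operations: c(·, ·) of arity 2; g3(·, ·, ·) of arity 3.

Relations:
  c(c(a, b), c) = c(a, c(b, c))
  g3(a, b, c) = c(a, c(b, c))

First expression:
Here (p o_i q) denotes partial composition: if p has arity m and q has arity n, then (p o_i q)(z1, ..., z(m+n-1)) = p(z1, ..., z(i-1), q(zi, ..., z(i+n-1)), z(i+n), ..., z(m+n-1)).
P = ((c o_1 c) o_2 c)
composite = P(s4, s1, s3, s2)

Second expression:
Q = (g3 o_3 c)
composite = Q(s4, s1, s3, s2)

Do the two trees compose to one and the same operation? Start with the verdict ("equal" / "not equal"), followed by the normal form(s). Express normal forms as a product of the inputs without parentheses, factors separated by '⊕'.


equal; the common form is s4 ⊕ s1 ⊕ s3 ⊕ s2


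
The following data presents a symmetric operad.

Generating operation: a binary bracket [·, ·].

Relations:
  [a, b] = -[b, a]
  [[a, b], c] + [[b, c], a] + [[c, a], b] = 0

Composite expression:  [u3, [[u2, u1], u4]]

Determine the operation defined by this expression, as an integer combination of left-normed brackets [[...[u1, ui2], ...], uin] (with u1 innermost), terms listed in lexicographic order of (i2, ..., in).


Antisymmetry and Jacobi reduce to u1-anchored left-normed brackets.
Composite bracket: [u3, [[u2, u1], u4]]
Under [a, b] = ab - ba we get 8 signed associative words (2^3 = 8).
The u1-initial words carry the normal form:
  u1u2u4u3 (sign +1) contributes +[[[u1, u2], u4], u3]

[[[u1, u2], u4], u3]


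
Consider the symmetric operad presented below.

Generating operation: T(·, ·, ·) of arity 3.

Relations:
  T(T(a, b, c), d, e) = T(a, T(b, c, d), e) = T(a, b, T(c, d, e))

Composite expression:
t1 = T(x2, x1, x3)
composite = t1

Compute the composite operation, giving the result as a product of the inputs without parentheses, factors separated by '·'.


Associativity of T dissolves the nesting; only the x-input order survives.
T(x2, x1, x3) unparenthesizes to x2 · x1 · x3

x2 · x1 · x3


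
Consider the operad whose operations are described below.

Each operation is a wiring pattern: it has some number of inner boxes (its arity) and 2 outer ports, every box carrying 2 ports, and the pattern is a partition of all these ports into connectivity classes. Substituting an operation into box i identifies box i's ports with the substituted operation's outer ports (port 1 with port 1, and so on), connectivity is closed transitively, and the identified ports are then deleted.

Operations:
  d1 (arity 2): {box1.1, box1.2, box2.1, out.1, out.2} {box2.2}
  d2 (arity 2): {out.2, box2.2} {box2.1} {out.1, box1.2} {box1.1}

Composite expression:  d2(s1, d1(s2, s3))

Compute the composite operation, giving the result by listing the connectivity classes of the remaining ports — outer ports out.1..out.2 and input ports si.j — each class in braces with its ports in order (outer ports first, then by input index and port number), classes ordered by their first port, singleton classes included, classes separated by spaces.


Connectivity passes through glued d2-boundaries; trace each wire chain.
through d1, on inputs (s2, s3): {out.1, out.2, s2.1, s2.2, s3.1} {s3.2} (out.j = stage outer ports)
through d2, on inputs (s1, s2, s3): {out.1, s1.2} {out.2, s2.1, s2.2, s3.1} {s1.1} {s3.2} (out.j = stage outer ports)

{out.1, s1.2} {out.2, s2.1, s2.2, s3.1} {s1.1} {s3.2}


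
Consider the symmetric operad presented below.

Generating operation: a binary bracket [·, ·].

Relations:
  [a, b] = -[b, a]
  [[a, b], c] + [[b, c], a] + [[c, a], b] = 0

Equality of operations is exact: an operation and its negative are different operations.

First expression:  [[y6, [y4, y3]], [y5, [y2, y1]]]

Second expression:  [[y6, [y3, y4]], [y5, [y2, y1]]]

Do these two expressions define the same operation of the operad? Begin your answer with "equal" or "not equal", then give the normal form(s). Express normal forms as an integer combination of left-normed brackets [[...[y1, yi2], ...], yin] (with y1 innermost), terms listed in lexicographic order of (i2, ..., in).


The first expression, normalized: -[[[[[y1, y2], y5], y3], y4], y6] + [[[[[y1, y2], y5], y4], y3], y6] + [[[[[y1, y2], y5], y6], y3], y4] - [[[[[y1, y2], y5], y6], y4], y3]
The second expression, normalized: [[[[[y1, y2], y5], y3], y4], y6] - [[[[[y1, y2], y5], y4], y3], y6] - [[[[[y1, y2], y5], y6], y3], y4] + [[[[[y1, y2], y5], y6], y4], y3]
They disagree, so not equal.

not equal: they reduce to -[[[[[y1, y2], y5], y3], y4], y6] + [[[[[y1, y2], y5], y4], y3], y6] + [[[[[y1, y2], y5], y6], y3], y4] - [[[[[y1, y2], y5], y6], y4], y3] and [[[[[y1, y2], y5], y3], y4], y6] - [[[[[y1, y2], y5], y4], y3], y6] - [[[[[y1, y2], y5], y6], y3], y4] + [[[[[y1, y2], y5], y6], y4], y3]


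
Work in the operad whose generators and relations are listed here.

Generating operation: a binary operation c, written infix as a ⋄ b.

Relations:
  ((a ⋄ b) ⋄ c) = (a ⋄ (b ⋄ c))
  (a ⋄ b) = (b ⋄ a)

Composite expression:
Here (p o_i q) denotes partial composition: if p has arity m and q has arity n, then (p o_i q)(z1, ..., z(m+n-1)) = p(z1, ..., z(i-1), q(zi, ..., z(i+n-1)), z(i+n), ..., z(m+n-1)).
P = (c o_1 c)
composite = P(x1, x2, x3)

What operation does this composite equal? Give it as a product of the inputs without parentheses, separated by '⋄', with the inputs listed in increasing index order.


x1 ⋄ x2 ⋄ x3

Reordering under c is free, so list the x-inputs canonically.
(x1 ⋄ x2) reduces to x1 ⋄ x2
((x1 ⋄ x2) ⋄ x3) reduces to x1 ⋄ x2 ⋄ x3
commutativity sorts the factors: x1 ⋄ x2 ⋄ x3


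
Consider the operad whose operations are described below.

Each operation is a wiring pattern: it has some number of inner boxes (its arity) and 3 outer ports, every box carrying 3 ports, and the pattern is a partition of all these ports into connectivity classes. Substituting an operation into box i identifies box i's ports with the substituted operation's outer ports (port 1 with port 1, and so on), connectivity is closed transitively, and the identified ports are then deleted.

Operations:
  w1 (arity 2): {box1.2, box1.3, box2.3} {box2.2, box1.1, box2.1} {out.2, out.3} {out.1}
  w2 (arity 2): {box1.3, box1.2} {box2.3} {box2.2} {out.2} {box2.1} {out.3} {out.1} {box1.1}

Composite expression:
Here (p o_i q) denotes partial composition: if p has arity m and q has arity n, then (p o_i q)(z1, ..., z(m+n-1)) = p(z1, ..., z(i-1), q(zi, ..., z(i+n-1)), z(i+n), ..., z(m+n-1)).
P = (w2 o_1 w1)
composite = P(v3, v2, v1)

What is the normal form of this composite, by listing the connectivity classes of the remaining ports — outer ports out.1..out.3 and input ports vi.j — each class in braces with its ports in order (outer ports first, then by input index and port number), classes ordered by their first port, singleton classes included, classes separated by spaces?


Substituting into w2 glues patterns; closure does the rest.
composing w1 on (v3, v2), with out.j its own outer ports: {out.1} {out.2, out.3} {v2.1, v2.2, v3.1} {v2.3, v3.2, v3.3}
composing w2 on (v3, v2, v1), with out.j its own outer ports: {out.1} {out.2} {out.3} {v1.1} {v1.2} {v1.3} {v2.1, v2.2, v3.1} {v2.3, v3.2, v3.3}

{out.1} {out.2} {out.3} {v1.1} {v1.2} {v1.3} {v2.1, v2.2, v3.1} {v2.3, v3.2, v3.3}


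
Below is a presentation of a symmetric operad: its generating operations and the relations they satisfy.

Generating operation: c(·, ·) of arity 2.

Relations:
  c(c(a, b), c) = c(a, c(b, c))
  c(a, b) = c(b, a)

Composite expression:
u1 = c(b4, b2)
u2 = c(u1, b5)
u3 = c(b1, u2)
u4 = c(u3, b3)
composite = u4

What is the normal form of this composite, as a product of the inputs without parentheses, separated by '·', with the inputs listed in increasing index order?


Shape and order are irrelevant to c; the b-input set decides.
c(b4, b2) linearizes to b4 · b2
c(c(b4, b2), b5) linearizes to b4 · b2 · b5
c(b1, c(c(b4, b2), b5)) linearizes to b1 · b4 · b2 · b5
c(c(b1, c(c(b4, b2), b5)), b3) linearizes to b1 · b4 · b2 · b5 · b3
putting the inputs in ascending order: b1 · b2 · b3 · b4 · b5

b1 · b2 · b3 · b4 · b5


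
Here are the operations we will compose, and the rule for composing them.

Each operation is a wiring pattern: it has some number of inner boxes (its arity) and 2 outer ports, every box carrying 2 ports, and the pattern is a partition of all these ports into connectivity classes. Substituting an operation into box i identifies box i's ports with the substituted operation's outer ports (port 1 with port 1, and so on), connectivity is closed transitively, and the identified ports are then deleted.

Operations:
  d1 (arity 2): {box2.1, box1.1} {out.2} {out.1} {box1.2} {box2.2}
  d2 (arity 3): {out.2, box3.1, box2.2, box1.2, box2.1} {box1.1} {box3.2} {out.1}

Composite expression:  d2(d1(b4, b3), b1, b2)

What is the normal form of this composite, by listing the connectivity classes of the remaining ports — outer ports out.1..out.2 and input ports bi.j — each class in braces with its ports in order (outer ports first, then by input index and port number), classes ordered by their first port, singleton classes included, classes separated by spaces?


{out.1} {out.2, b1.1, b1.2, b2.1} {b2.2} {b3.1, b4.1} {b3.2} {b4.2}

Two ports join when wires chain via d2-identified ports.
the subtree at d1 composes to {out.1} {out.2} {b3.1, b4.1} {b3.2} {b4.2} on (b4, b3); out.j = own outer ports
the subtree at d2 composes to {out.1} {out.2, b1.1, b1.2, b2.1} {b2.2} {b3.1, b4.1} {b3.2} {b4.2} on (b4, b3, b1, b2); out.j = own outer ports


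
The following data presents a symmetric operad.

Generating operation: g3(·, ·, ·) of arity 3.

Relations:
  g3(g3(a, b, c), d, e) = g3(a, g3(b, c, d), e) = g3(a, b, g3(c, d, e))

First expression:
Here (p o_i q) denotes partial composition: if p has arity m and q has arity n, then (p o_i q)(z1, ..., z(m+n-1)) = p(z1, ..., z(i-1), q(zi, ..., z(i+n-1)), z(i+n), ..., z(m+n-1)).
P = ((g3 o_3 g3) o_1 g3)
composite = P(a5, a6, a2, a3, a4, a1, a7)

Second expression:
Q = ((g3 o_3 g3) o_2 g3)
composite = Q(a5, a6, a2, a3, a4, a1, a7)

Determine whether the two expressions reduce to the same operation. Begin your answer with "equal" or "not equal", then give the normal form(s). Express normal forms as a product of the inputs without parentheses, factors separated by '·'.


equal; the common form is a5 · a6 · a2 · a3 · a4 · a1 · a7

The first expression, normalized: a5 · a6 · a2 · a3 · a4 · a1 · a7
The second expression, normalized: a5 · a6 · a2 · a3 · a4 · a1 · a7
Same normal form: equal.


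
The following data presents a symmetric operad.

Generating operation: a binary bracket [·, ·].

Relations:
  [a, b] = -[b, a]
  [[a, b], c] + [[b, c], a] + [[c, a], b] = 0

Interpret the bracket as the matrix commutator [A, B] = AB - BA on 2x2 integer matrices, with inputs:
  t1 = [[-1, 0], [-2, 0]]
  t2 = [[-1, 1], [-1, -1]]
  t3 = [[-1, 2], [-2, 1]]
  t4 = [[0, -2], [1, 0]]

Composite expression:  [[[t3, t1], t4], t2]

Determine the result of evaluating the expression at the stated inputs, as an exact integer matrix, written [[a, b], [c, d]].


[t3, t1] = [[-4, 2], [-2, 4]]
[[t3, t1], t4] = [[-2, 16], [8, 2]]
[[[t3, t1], t4], t2] = [[-24, -4], [-4, 24]]

[[-24, -4], [-4, 24]]


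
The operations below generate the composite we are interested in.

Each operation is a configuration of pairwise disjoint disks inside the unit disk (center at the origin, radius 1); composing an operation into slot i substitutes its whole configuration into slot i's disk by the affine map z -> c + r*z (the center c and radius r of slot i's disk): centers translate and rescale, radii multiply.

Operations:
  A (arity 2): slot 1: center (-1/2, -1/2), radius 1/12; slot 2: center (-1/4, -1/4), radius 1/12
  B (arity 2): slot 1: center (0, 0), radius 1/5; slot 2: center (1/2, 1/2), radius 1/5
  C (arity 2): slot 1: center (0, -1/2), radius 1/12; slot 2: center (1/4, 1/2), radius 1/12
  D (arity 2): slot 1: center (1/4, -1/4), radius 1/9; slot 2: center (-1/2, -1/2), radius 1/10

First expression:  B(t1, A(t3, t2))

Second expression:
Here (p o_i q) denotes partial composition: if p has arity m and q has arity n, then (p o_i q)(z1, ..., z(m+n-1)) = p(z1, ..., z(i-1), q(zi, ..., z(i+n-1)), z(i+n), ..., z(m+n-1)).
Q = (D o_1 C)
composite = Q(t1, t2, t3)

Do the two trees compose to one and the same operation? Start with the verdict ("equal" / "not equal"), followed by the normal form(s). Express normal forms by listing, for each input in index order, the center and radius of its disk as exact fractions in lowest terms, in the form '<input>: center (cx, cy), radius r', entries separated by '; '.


not equal; first: t1: center (0, 0), radius 1/5; t2: center (9/20, 9/20), radius 1/60; t3: center (2/5, 2/5), radius 1/60; second: t1: center (1/4, -11/36), radius 1/108; t2: center (5/18, -7/36), radius 1/108; t3: center (-1/2, -1/2), radius 1/10


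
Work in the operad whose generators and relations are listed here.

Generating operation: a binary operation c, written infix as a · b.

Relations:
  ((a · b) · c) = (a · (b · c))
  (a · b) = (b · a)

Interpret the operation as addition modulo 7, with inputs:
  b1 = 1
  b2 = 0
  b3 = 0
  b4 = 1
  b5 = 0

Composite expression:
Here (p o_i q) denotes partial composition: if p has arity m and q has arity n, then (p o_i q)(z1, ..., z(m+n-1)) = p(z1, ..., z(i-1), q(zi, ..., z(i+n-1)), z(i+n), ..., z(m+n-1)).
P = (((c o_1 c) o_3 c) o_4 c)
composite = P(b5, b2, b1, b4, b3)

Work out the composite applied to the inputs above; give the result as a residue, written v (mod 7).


2 (mod 7)

(b5 · b2) = 0
(b4 · b3) = 1
(b1 · (b4 · b3)) = 2
((b5 · b2) · (b1 · (b4 · b3))) = 2


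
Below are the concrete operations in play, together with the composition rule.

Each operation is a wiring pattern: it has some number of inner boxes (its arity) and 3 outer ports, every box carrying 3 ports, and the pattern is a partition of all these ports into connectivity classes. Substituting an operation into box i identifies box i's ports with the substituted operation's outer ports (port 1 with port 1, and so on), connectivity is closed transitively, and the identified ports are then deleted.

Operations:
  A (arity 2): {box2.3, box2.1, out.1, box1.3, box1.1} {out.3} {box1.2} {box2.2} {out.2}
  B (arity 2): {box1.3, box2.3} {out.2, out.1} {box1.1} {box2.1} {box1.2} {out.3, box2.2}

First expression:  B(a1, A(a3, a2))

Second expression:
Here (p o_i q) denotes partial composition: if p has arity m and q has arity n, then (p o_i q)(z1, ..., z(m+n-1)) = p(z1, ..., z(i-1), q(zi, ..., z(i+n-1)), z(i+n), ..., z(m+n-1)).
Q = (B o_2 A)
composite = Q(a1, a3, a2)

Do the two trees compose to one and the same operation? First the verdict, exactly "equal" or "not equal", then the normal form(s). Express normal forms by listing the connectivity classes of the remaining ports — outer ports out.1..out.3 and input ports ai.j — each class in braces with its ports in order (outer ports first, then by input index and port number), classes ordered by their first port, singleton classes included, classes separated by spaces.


equal — both sides give {out.1, out.2} {out.3} {a1.1} {a1.2} {a1.3} {a2.1, a2.3, a3.1, a3.3} {a2.2} {a3.2}


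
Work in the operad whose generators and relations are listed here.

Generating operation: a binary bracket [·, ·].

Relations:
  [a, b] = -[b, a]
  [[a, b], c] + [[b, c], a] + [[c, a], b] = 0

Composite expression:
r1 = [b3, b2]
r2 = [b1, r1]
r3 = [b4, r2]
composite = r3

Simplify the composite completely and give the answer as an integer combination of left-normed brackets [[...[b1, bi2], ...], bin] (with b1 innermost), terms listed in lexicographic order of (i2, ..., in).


[[[b1, b2], b3], b4] - [[[b1, b3], b2], b4]

Left-normed coefficients sit on the b1-initial expansion words.
Composite bracket: [b4, [b1, [b3, b2]]]
The bracket unfolds into 8 signed words via [a, b] = ab - ba (2^3 = 8).
Only words starting with b1 matter:
  b1b2b3b4 appears with sign +1, giving the term +[[[b1, b2], b3], b4]
  b1b3b2b4 appears with sign -1, giving the term -[[[b1, b3], b2], b4]


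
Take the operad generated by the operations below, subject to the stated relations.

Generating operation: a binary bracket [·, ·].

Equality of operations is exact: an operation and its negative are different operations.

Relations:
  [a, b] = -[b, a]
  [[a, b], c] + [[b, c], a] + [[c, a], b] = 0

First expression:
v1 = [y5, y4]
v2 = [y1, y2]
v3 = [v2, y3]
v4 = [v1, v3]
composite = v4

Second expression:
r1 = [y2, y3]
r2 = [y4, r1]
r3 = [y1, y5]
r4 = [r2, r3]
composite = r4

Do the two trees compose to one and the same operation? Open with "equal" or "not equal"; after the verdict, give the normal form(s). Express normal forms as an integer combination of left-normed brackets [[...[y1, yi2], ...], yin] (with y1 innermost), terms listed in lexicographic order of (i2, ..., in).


The first expression reduces to [[[[y1, y2], y3], y4], y5] - [[[[y1, y2], y3], y5], y4]
The second expression reduces to [[[[y1, y5], y2], y3], y4] - [[[[y1, y5], y3], y2], y4] - [[[[y1, y5], y4], y2], y3] + [[[[y1, y5], y4], y3], y2]
The forms do not match — not equal.

not equal — first [[[[y1, y2], y3], y4], y5] - [[[[y1, y2], y3], y5], y4], second [[[[y1, y5], y2], y3], y4] - [[[[y1, y5], y3], y2], y4] - [[[[y1, y5], y4], y2], y3] + [[[[y1, y5], y4], y3], y2]
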